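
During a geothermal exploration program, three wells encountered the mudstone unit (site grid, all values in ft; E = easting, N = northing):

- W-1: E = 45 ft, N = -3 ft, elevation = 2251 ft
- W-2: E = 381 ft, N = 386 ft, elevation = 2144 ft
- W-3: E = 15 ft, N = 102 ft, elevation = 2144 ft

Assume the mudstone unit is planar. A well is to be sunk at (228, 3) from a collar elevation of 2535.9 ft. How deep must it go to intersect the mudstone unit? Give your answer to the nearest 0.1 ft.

Let the plane be z = a·E + b·N + c.
W-2−W-1: 336a + 389b = −107;  W-3−W-1: −30a + 105b = −107.
Solving gives a = 0.64724, b = −0.83412.
Then c = 2251 − a·45 − b·-3 = 2219.37.
At (228, 3): z_contact = 147.57 − 2.50 + 2219.37 = 2364.44 ft.
Depth below ground = 2535.9 − 2364.44 = 171.5 ft.

171.5 ft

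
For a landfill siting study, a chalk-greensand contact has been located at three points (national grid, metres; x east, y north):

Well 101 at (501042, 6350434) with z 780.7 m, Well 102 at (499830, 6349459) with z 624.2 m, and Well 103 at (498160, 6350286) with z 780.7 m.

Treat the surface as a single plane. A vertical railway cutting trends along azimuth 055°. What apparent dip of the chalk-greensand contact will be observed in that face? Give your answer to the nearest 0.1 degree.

Let the plane be z = a·x + b·y + c.
Well 102−Well 101: −1212a − 975b = −156.5;  Well 103−Well 101: −2882a − 148b = 0.
Solving gives a = −0.00880, b = 0.17146.
Unit vector along 055° is (sin 55°, cos 55°) = (0.8192, 0.5736).
Slope in that direction = a·(0.8192) + b·(0.5736) = 0.09113.
Apparent dip = arctan|0.09113| = 5.2° (true dip is 9.7°, so apparent ≤ true as expected).

5.2°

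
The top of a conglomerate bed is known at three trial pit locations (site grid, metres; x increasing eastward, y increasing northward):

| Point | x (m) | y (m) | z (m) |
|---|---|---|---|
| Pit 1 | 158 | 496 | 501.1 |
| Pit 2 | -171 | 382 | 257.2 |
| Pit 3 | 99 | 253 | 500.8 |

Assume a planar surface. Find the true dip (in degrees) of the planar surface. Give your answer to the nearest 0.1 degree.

Let the plane be z = a·x + b·y + c.
Pit 2−Pit 1: −329a − 114b = −243.9;  Pit 3−Pit 1: −59a − 243b = −0.3.
Solving gives a = 0.80897, b = −0.19518.
Gradient magnitude |∇z| = √(a² + b²) = √(0.65443 + 0.03810) = 0.83218.
True dip = arctan(0.83218) = 39.8°, dipping toward WNW (azimuth ≈ 284°).

39.8°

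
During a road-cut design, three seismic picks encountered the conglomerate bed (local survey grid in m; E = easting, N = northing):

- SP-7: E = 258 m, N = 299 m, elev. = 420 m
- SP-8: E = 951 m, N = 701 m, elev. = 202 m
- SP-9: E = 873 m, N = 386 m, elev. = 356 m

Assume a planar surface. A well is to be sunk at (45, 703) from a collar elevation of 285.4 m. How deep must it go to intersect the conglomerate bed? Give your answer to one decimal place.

Let the plane be z = a·E + b·N + c.
SP-8−SP-7: 693a + 402b = −218;  SP-9−SP-7: 615a + 87b = −64.
Solving gives a = −0.03617, b = −0.47993.
Then c = 420 − a·258 − b·299 = 572.83.
At (45, 703): z_contact = −1.63 − 337.39 + 572.83 = 233.81 m.
Depth below ground = 285.4 − 233.81 = 51.6 m.

51.6 m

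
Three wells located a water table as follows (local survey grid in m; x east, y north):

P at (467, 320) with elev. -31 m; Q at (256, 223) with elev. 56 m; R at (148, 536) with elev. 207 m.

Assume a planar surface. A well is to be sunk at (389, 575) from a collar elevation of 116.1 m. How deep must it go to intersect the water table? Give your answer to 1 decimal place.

Let the plane be z = a·x + b·y + c.
Q−P: −211a − 97b = 87;  R−P: −319a + 216b = 238.
Solving gives a = −0.54729, b = 0.29359.
Then c = -31 − a·467 − b·320 = 130.64.
At (389, 575): z_contact = −212.90 + 168.81 + 130.64 = 86.55 m.
Depth below ground = 116.1 − 86.55 = 29.5 m.

29.5 m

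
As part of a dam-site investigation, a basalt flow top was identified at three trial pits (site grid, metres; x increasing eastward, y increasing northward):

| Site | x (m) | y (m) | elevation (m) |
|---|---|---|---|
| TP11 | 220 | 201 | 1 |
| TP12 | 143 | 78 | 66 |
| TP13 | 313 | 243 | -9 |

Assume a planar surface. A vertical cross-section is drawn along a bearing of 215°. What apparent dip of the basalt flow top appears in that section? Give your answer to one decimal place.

Let the plane be z = a·x + b·y + c.
TP12−TP11: −77a − 123b = 65;  TP13−TP11: 93a + 42b = −10.
Solving gives a = 0.18282, b = −0.64290.
Unit vector along 215° is (sin 215°, cos 215°) = (-0.5736, -0.8192).
Slope in that direction = a·(-0.5736) + b·(-0.8192) = 0.42177.
Apparent dip = arctan|0.42177| = 22.9° (true dip is 33.8°, so apparent ≤ true as expected).

22.9°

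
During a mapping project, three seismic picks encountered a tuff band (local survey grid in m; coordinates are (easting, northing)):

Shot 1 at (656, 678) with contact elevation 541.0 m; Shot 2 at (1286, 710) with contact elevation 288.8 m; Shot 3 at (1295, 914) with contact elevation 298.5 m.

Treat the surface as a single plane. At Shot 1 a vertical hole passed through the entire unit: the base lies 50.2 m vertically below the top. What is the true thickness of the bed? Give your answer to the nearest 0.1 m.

46.5 m

Let the plane be z = a·E + b·N + c.
Shot 2−Shot 1: 630a + 32b = −252.2;  Shot 3−Shot 1: 639a + 236b = −242.5.
Solving gives a = −0.40364, b = 0.06536.
|∇z| = √(a²+b²) = 0.40889, so dip δ = arctan(0.40889) = 22.24°.
True thickness = vertical thickness × cos δ = 50.2 × cos 22.24° = 46.5 m.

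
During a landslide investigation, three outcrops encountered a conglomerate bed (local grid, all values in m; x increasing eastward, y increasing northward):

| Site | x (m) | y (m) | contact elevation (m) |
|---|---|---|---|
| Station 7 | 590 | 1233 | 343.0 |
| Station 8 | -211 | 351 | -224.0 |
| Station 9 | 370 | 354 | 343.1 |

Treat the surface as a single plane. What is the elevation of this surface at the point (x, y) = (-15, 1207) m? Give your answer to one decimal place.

-241.9 m

Let the plane be z = a·x + b·y + c.
Station 8−Station 7: −801a − 882b = −567;  Station 9−Station 7: −220a − 879b = 0.1.
Solving gives a = 0.977339, b = −0.244727.
Then c = 343 − a·590 − b·1233 = 68.12.
At (-15, 1207): z = −14.7 − 295.4 + 68.12 = -241.9 m.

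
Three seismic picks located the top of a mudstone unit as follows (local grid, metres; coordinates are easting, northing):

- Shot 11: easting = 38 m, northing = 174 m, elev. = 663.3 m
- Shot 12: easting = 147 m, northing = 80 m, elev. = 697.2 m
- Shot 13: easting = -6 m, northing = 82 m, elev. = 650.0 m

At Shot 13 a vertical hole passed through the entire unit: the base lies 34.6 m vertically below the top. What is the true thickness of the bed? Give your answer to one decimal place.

Let the plane be z = a·easting + b·northing + c.
Shot 12−Shot 11: 109a − 94b = 33.9;  Shot 13−Shot 11: −44a − 92b = −13.3.
Solving gives a = 0.30846, b = −0.00296.
|∇z| = √(a²+b²) = 0.30847, so dip δ = arctan(0.30847) = 17.14°.
True thickness = vertical thickness × cos δ = 34.6 × cos 17.14° = 33.1 m.

33.1 m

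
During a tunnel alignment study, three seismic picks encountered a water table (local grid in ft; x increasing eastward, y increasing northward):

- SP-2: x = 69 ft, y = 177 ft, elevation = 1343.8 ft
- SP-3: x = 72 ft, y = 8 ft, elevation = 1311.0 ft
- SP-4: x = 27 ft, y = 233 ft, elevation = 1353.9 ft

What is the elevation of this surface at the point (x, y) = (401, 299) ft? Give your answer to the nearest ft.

1374 ft

Two edge vectors: SP-2→SP-3 = (3, -169, -32.8), SP-2→SP-4 = (-42, 56, 10.1).
Normal n = (SP-2→SP-3) × (SP-2→SP-4) = (129.9, 1347.3, -6930).
So ∂z/∂x = −n_x/n_z = 0.01874 and ∂z/∂y = −n_y/n_z = 0.19442.
Intercept c from SP-2: 1343.8 − 1.29 − 34.41 = 1308.10.
At (401, 299): z = 7.5 + 58.1 + 1308.10 = 1373.7 ft.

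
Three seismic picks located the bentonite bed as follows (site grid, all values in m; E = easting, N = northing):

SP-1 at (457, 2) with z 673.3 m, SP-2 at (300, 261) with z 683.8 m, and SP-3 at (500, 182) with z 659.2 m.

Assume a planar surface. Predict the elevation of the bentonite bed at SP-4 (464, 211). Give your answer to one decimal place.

663.0 m

Two edge vectors: SP-1→SP-2 = (-157, 259, 10.5), SP-1→SP-3 = (43, 180, -14.1).
Normal n = (SP-1→SP-2) × (SP-1→SP-3) = (-5541.9, -1762.2, -39397).
So ∂z/∂E = −n_x/n_z = −0.14067 and ∂z/∂N = −n_y/n_z = −0.04473.
Intercept c from SP-1: 673.3 + 64.29 + 0.09 = 737.67.
At (464, 211): z = −65.3 − 9.4 + 737.67 = 663.0 m.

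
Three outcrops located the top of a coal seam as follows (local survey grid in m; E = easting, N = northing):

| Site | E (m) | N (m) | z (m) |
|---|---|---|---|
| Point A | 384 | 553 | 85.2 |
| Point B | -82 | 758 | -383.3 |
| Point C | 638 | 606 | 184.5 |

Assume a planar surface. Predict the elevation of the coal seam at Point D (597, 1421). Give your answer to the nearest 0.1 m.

-611.7 m

Let the plane be z = a·E + b·N + c.
Point B−Point A: −466a + 205b = −468.5;  Point C−Point A: 254a + 53b = 99.3.
Solving gives a = 0.588618, b = −0.947337.
Then c = 85.2 − a·384 − b·553 = 383.05.
At (597, 1421): z = 351.4 − 1346.2 + 383.05 = -611.7 m.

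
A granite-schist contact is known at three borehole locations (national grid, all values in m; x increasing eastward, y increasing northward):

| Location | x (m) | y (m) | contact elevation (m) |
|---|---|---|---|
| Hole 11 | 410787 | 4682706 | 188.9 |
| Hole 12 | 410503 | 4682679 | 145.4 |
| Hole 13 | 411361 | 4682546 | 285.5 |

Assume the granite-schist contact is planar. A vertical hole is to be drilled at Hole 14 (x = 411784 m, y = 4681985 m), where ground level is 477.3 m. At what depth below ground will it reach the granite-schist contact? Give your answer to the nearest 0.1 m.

Two edge vectors: Hole 11→Hole 12 = (-284, -27, -43.5), Hole 11→Hole 13 = (574, -160, 96.6).
Normal n = (Hole 11→Hole 12) × (Hole 11→Hole 13) = (-9568.2, 2465.4, 60938).
So ∂z/∂x = −n_x/n_z = 0.157015327 and ∂z/∂y = −n_y/n_z = −0.040457514.
Intercept c from Hole 11: 188.9 − 64499.86 + 189450.64 = 125139.69.
At (411784, 4681985): z_contact = 64656.40 − 189421.47 + 125139.69 = 374.61 m.
Depth below ground = 477.3 − 374.61 = 102.7 m.

102.7 m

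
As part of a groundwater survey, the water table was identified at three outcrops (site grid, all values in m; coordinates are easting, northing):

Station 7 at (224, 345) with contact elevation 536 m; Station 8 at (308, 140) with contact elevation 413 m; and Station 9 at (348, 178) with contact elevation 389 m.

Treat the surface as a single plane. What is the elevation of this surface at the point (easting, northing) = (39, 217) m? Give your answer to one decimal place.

Let the plane be z = a·easting + b·northing + c.
Station 8−Station 7: 84a − 205b = −123;  Station 9−Station 7: 124a − 167b = −147.
Solving gives a = −0.84217, b = 0.25492.
Then c = 536 − a·224 − b·345 = 636.70.
At (39, 217): z = −32.8 + 55.3 + 636.70 = 659.2 m.

659.2 m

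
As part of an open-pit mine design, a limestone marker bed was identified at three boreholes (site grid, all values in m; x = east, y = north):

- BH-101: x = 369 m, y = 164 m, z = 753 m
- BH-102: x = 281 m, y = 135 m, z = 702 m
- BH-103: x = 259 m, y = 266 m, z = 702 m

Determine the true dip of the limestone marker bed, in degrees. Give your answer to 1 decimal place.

29.1°

Two edge vectors: BH-101→BH-102 = (-88, -29, -51), BH-101→BH-103 = (-110, 102, -51).
Normal n = (BH-101→BH-102) × (BH-101→BH-103) = (6681, 1122, -12166).
So ∂z/∂x = −n_x/n_z = 0.54915 and ∂z/∂y = −n_y/n_z = 0.09222.
Gradient magnitude |∇z| = √(a² + b²) = √(0.30157 + 0.00851) = 0.55684.
True dip = arctan(0.55684) = 29.1°, dipping toward W (azimuth ≈ 260°).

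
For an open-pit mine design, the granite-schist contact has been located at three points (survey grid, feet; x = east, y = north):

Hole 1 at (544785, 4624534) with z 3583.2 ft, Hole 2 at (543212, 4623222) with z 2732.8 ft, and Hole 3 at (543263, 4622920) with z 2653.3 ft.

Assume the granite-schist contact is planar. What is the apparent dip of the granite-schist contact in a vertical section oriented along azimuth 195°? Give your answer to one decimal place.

Two edge vectors: Hole 1→Hole 2 = (-1573, -1312, -850.4), Hole 1→Hole 3 = (-1522, -1614, -929.9).
Normal n = (Hole 1→Hole 2) × (Hole 1→Hole 3) = (-152516.8, -168423.9, 541958).
So ∂z/∂x = −n_x/n_z = 0.28142 and ∂z/∂y = −n_y/n_z = 0.31077.
Unit vector along 195° is (sin 195°, cos 195°) = (-0.2588, -0.9659).
Slope in that direction = a·(-0.2588) + b·(-0.9659) = −0.37302.
Apparent dip = arctan|0.37302| = 20.5° (true dip is 22.7°, so apparent ≤ true as expected).

20.5°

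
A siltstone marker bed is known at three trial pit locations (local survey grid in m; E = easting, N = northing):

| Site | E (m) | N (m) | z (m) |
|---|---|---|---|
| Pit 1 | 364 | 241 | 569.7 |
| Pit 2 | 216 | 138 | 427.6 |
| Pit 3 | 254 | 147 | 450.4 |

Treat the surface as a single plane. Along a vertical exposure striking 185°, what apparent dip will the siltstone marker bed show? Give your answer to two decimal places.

39.27°

Let the plane be z = a·E + b·N + c.
Pit 2−Pit 1: −148a − 103b = −142.1;  Pit 3−Pit 1: −110a − 94b = −119.3.
Solving gives a = 0.41421, b = 0.78443.
Unit vector along 185° is (sin 185°, cos 185°) = (-0.0872, -0.9962).
Slope in that direction = a·(-0.0872) + b·(-0.9962) = −0.81755.
Apparent dip = arctan|0.81755| = 39.27° (true dip is 41.6°, so apparent ≤ true as expected).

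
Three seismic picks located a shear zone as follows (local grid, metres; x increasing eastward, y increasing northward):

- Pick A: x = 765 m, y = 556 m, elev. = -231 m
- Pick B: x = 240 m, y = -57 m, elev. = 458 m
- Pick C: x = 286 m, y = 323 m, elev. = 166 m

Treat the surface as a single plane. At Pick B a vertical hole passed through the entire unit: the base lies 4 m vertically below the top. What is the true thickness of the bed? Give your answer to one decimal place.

Let the plane be z = a·x + b·y + c.
Pick B−Pick A: −525a − 613b = 689;  Pick C−Pick A: −479a − 233b = 397.
Solving gives a = −0.48350, b = −0.70989.
|∇z| = √(a²+b²) = 0.85890, so dip δ = arctan(0.85890) = 40.66°.
True thickness = vertical thickness × cos δ = 4 × cos 40.66° = 3.0 m.

3.0 m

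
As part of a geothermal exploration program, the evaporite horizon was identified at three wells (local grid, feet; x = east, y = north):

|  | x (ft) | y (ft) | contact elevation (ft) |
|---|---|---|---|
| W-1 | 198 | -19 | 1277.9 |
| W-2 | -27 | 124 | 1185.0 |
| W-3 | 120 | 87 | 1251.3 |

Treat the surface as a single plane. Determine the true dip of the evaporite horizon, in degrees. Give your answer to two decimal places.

25.93°

Two edge vectors: W-1→W-2 = (-225, 143, -92.9), W-1→W-3 = (-78, 106, -26.6).
Normal n = (W-1→W-2) × (W-1→W-3) = (6043.6, 1261.2, -12696).
So ∂z/∂x = −n_x/n_z = 0.47602 and ∂z/∂y = −n_y/n_z = 0.09934.
Gradient magnitude |∇z| = √(a² + b²) = √(0.22660 + 0.00987) = 0.48628.
True dip = arctan(0.48628) = 25.93°, dipping toward WSW (azimuth ≈ 258°).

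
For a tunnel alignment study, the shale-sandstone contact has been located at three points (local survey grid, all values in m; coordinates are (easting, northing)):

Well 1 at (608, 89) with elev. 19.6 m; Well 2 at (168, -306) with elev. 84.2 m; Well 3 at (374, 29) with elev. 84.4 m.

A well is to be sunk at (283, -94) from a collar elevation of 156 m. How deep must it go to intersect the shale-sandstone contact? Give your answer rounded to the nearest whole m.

Let the plane be z = a·E + b·N + c.
Well 2−Well 1: −440a − 395b = 64.6;  Well 3−Well 1: −234a − 60b = 64.8.
Solving gives a = −0.32894, b = 0.20287.
Then c = 19.6 − a·608 − b·89 = 201.54.
At (283, -94): z_contact = −93.1 − 19.1 + 201.54 = 89.4 m.
Depth below ground = 156 − 89.4 = 67 m.

67 m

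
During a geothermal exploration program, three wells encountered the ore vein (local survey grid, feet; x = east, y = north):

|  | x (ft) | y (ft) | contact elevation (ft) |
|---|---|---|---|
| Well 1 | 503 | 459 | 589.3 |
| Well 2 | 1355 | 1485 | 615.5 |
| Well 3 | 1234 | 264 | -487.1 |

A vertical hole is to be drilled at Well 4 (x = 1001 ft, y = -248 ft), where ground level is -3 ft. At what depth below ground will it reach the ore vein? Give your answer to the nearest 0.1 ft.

Let the plane be z = a·x + b·y + c.
Well 2−Well 1: 852a + 1026b = 26.2;  Well 3−Well 1: 731a − 195b = −1076.4.
Solving gives a = −1.199893, b = 1.021939.
Then c = 589.3 − a·503 − b·459 = 723.78.
At (1001, -248): z_contact = −1201.09 − 253.44 + 723.78 = -730.76 ft.
Depth below ground = -3 − (-730.76) = 727.8 ft.

727.8 ft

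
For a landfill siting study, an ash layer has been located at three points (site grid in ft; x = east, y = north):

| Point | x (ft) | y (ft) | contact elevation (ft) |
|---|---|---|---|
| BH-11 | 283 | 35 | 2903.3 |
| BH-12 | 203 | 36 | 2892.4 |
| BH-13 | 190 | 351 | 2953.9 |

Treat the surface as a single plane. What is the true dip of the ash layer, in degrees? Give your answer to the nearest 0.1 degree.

Let the plane be z = a·x + b·y + c.
BH-12−BH-11: −80a + 1b = −10.9;  BH-13−BH-11: −93a + 316b = 50.6.
Solving gives a = 0.13876, b = 0.20096.
Gradient magnitude |∇z| = √(a² + b²) = √(0.01925 + 0.04039) = 0.24422.
True dip = arctan(0.24422) = 13.7°, dipping toward SW (azimuth ≈ 215°).

13.7°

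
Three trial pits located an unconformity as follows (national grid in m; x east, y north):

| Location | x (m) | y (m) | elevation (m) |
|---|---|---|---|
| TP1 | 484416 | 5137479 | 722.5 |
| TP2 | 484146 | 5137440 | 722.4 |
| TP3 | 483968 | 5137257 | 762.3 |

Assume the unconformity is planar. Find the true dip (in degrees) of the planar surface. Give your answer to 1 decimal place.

14.4°

Two edge vectors: TP1→TP2 = (-270, -39, -0.1), TP1→TP3 = (-448, -222, 39.8).
Normal n = (TP1→TP2) × (TP1→TP3) = (-1574.4, 10790.8, 42468).
So ∂z/∂x = −n_x/n_z = 0.03707 and ∂z/∂y = −n_y/n_z = −0.25409.
Gradient magnitude |∇z| = √(a² + b²) = √(0.00137 + 0.06456) = 0.25678.
True dip = arctan(0.25678) = 14.4°, dipping toward N (azimuth ≈ 352°).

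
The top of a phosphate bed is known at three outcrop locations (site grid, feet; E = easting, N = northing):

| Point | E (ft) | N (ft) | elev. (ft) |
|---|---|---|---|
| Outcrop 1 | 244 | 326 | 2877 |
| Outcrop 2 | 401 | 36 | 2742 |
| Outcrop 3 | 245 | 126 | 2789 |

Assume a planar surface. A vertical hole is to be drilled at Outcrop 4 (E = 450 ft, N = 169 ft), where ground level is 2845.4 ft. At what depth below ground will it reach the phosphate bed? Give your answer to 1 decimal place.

47.2 ft

Let the plane be z = a·E + b·N + c.
Outcrop 2−Outcrop 1: 157a − 290b = −135;  Outcrop 3−Outcrop 1: 1a − 200b = −88.
Solving gives a = −0.04757, b = 0.43976.
Then c = 2877 − a·244 − b·326 = 2745.25.
At (450, 169): z_contact = −21.41 + 74.32 + 2745.25 = 2798.16 ft.
Depth below ground = 2845.4 − 2798.16 = 47.2 ft.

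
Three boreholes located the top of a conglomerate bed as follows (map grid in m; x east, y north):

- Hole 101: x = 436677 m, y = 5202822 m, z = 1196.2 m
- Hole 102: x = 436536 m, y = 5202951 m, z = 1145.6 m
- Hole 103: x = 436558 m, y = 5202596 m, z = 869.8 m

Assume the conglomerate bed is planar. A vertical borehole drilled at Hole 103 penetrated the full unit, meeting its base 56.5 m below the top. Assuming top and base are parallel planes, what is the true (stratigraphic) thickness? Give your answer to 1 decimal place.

Let the plane be z = a·x + b·y + c.
Hole 102−Hole 101: −141a + 129b = −50.6;  Hole 103−Hole 101: −119a − 226b = −326.4.
Solving gives a = 1.13394, b = 0.84717.
|∇z| = √(a²+b²) = 1.41546, so dip δ = arctan(1.41546) = 54.76°.
True thickness = vertical thickness × cos δ = 56.5 × cos 54.76° = 32.6 m.

32.6 m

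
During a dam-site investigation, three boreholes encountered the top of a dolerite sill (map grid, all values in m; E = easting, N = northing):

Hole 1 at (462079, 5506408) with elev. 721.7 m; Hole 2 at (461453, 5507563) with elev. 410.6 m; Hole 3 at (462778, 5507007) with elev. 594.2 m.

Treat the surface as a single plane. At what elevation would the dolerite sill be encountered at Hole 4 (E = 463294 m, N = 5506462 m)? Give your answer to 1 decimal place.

748.3 m

Let the plane be z = a·E + b·N + c.
Hole 2−Hole 1: −626a + 1155b = −311.1;  Hole 3−Hole 1: 699a + 599b = −127.5.
Solving gives a = 0.033059098, b = −0.251432904.
Then c = 721.7 − a·462079 − b·5506408 = 1369937.94.
At (463294, 5506462): z = 15316.1 − 1384505.7 + 1369937.94 = 748.3 m.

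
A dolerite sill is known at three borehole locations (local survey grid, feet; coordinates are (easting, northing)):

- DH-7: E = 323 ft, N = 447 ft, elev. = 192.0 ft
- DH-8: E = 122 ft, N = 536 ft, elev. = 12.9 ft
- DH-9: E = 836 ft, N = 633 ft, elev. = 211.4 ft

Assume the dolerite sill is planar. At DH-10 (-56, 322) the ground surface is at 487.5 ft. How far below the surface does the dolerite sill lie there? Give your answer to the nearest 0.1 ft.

323.0 ft

Two edge vectors: DH-7→DH-8 = (-201, 89, -179.1), DH-7→DH-9 = (513, 186, 19.4).
Normal n = (DH-7→DH-8) × (DH-7→DH-9) = (35039.2, -87978.9, -83043).
So ∂z/∂E = −n_x/n_z = 0.42194 and ∂z/∂N = −n_y/n_z = −1.05944.
Intercept c from DH-7: 192 − 136.29 + 473.57 = 529.28.
At (-56, 322): z_contact = −23.63 − 341.14 + 529.28 = 164.51 ft.
Depth below ground = 487.5 − 164.51 = 323.0 ft.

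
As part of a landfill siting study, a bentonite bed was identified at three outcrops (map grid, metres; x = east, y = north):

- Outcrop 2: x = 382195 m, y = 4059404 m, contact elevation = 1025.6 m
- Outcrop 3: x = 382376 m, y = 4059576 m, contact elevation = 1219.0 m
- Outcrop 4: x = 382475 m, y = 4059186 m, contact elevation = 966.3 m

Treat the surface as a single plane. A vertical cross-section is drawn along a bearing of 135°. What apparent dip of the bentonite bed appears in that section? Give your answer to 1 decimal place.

Let the plane be z = a·x + b·y + c.
Outcrop 3−Outcrop 2: 181a + 172b = 193.4;  Outcrop 4−Outcrop 2: 280a − 218b = −59.3.
Solving gives a = 0.36478, b = 0.74055.
Unit vector along 135° is (sin 135°, cos 135°) = (0.7071, -0.7071).
Slope in that direction = a·(0.7071) + b·(-0.7071) = −0.26571.
Apparent dip = arctan|0.26571| = 14.9° (true dip is 39.5°, so apparent ≤ true as expected).

14.9°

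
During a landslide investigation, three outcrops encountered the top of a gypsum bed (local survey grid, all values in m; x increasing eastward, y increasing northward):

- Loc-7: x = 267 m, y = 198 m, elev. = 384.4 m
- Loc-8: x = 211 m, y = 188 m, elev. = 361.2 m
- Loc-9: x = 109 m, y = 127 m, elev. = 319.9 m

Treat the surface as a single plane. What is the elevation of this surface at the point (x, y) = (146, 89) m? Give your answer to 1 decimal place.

Let the plane be z = a·x + b·y + c.
Loc-8−Loc-7: −56a − 10b = −23.2;  Loc-9−Loc-7: −158a − 71b = −64.5.
Solving gives a = 0.41828, b = −0.02237.
Then c = 384.4 − a·267 − b·198 = 277.15.
At (146, 89): z = 61.1 − 2.0 + 277.15 = 336.2 m.

336.2 m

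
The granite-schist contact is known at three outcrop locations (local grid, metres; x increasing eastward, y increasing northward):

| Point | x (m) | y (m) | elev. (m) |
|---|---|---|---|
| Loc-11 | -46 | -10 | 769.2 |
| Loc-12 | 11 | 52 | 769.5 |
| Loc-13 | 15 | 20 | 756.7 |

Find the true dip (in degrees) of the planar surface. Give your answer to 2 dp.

Two edge vectors: Loc-11→Loc-12 = (57, 62, 0.3), Loc-11→Loc-13 = (61, 30, -12.5).
Normal n = (Loc-11→Loc-12) × (Loc-11→Loc-13) = (-784, 730.8, -2072).
So ∂z/∂x = −n_x/n_z = −0.37838 and ∂z/∂y = −n_y/n_z = 0.35270.
Gradient magnitude |∇z| = √(a² + b²) = √(0.14317 + 0.12440) = 0.51727.
True dip = arctan(0.51727) = 27.35°, dipping toward SE (azimuth ≈ 133°).

27.35°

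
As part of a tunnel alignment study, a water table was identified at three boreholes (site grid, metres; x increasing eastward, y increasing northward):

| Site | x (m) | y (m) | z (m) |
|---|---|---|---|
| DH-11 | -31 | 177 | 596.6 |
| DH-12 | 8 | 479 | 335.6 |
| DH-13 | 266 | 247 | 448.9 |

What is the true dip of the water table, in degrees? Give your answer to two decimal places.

Two edge vectors: DH-11→DH-12 = (39, 302, -261), DH-11→DH-13 = (297, 70, -147.7).
Normal n = (DH-11→DH-12) × (DH-11→DH-13) = (-26335.4, -71756.7, -86964).
So ∂z/∂x = −n_x/n_z = −0.30283 and ∂z/∂y = −n_y/n_z = −0.82513.
Gradient magnitude |∇z| = √(a² + b²) = √(0.09171 + 0.68084) = 0.87895.
True dip = arctan(0.87895) = 41.31°, dipping toward NNE (azimuth ≈ 020°).

41.31°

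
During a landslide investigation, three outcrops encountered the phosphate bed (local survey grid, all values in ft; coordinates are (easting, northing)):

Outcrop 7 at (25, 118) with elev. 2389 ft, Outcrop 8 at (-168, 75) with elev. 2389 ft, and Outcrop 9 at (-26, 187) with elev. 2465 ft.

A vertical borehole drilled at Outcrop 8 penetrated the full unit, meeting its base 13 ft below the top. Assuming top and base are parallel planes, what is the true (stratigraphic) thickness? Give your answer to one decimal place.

9.3 ft

Two edge vectors: Outcrop 7→Outcrop 8 = (-193, -43, 0), Outcrop 7→Outcrop 9 = (-51, 69, 76).
Normal n = (Outcrop 7→Outcrop 8) × (Outcrop 7→Outcrop 9) = (-3268, 14668, -15510).
So ∂z/∂E = −n_x/n_z = −0.21070 and ∂z/∂N = −n_y/n_z = 0.94571.
|∇z| = √(a²+b²) = 0.96890, so dip δ = arctan(0.96890) = 44.10°.
True thickness = vertical thickness × cos δ = 13 × cos 44.10° = 9.3 ft.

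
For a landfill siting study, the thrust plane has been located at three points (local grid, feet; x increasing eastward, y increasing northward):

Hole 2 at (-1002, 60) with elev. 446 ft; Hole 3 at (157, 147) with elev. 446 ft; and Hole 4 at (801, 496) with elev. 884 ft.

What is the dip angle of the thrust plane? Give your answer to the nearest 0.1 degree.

55.6°

Let the plane be z = a·x + b·y + c.
Hole 3−Hole 2: 1159a + 87b = 0;  Hole 4−Hole 2: 1803a + 436b = 438.
Solving gives a = −0.10935, b = 1.45680.
Gradient magnitude |∇z| = √(a² + b²) = √(0.01196 + 2.12228) = 1.46090.
True dip = arctan(1.46090) = 55.6°, dipping toward S (azimuth ≈ 176°).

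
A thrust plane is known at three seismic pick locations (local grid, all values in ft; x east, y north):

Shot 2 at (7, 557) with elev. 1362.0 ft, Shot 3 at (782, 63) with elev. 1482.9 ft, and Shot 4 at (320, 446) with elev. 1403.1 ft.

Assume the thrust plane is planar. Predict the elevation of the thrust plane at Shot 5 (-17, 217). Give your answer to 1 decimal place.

1389.3 ft

Two edge vectors: Shot 2→Shot 3 = (775, -494, 120.9), Shot 2→Shot 4 = (313, -111, 41.1).
Normal n = (Shot 2→Shot 3) × (Shot 2→Shot 4) = (-6883.5, 5989.2, 68597).
So ∂z/∂x = −n_x/n_z = 0.10035 and ∂z/∂y = −n_y/n_z = −0.08731.
Intercept c from Shot 2: 1362 − 0.70 + 48.63 = 1409.93.
At (-17, 217): z = −1.7 − 18.9 + 1409.93 = 1389.3 ft.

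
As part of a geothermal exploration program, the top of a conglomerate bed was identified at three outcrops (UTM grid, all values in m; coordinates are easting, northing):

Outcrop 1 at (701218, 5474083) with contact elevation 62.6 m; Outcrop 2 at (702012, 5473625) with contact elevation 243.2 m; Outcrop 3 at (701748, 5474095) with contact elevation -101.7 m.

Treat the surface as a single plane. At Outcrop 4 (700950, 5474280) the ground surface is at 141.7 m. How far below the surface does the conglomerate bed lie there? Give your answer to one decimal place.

Let the plane be z = a·easting + b·northing + c.
Outcrop 2−Outcrop 1: 794a − 458b = 180.6;  Outcrop 3−Outcrop 1: 530a + 12b = −164.3.
Solving gives a = −0.289700636, b = −0.896555251.
Then c = 62.6 − a·701218 − b·5474083 = 5111023.76.
At (700950, 5474280): z_contact = −203065.66 − 4907994.48 + 5111023.76 = -36.38 m.
Depth below ground = 141.7 − (-36.38) = 178.1 m.

178.1 m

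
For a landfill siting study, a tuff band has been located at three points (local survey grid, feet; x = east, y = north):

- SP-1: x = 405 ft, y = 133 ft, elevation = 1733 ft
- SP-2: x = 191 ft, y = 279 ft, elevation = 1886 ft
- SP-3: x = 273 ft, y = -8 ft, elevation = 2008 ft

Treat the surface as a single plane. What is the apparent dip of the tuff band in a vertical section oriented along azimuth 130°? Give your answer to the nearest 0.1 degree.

Let the plane be z = a·x + b·y + c.
SP-2−SP-1: −214a + 146b = 153;  SP-3−SP-1: −132a − 141b = 275.
Solving gives a = −1.24829, b = −0.78174.
Unit vector along 130° is (sin 130°, cos 130°) = (0.7660, -0.6428).
Slope in that direction = a·(0.7660) + b·(-0.6428) = −0.45375.
Apparent dip = arctan|0.45375| = 24.4° (true dip is 55.8°, so apparent ≤ true as expected).

24.4°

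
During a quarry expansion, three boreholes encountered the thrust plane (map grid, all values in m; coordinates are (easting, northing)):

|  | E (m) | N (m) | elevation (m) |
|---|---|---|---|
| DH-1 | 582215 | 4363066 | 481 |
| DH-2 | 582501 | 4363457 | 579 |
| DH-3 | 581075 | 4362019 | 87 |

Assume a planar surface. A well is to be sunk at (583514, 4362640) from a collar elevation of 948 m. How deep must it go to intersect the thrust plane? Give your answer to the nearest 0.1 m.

7.4 m

Two edge vectors: DH-1→DH-2 = (286, 391, 98), DH-1→DH-3 = (-1140, -1047, -394).
Normal n = (DH-1→DH-2) × (DH-1→DH-3) = (-51448, 964, 146298).
So ∂z/∂E = −n_x/n_z = 0.351665778 and ∂z/∂N = −n_y/n_z = −0.006589290.
Intercept c from DH-1: 481 − 204745.09 + 28749.51 = −175514.58.
At (583514, 4362640): z_contact = 205201.90 − 28746.70 − 175514.58 = 940.62 m.
Depth below ground = 948 − 940.62 = 7.4 m.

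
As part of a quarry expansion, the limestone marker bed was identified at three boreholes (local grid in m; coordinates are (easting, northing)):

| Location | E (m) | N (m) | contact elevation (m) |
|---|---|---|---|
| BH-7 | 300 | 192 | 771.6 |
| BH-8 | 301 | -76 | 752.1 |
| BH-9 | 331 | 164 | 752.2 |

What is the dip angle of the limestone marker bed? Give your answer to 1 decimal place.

29.5°

Let the plane be z = a·E + b·N + c.
BH-8−BH-7: 1a − 268b = −19.5;  BH-9−BH-7: 31a − 28b = −19.4.
Solving gives a = −0.56198, b = 0.07066.
Gradient magnitude |∇z| = √(a² + b²) = √(0.31582 + 0.00499) = 0.56641.
True dip = arctan(0.56641) = 29.5°, dipping toward E (azimuth ≈ 097°).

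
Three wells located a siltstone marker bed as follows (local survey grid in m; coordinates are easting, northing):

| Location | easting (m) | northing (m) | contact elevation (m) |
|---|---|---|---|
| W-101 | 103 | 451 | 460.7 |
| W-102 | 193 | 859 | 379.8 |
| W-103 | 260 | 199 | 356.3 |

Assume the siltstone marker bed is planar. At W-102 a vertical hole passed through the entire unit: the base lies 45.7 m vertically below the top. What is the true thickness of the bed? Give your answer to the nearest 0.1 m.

37.0 m

Two edge vectors: W-101→W-102 = (90, 408, -80.9), W-101→W-103 = (157, -252, -104.4).
Normal n = (W-101→W-102) × (W-101→W-103) = (-62982, -3305.3, -86736).
So ∂z/∂easting = −n_x/n_z = −0.72613 and ∂z/∂northing = −n_y/n_z = −0.03811.
|∇z| = √(a²+b²) = 0.72713, so dip δ = arctan(0.72713) = 36.02°.
True thickness = vertical thickness × cos δ = 45.7 × cos 36.02° = 37.0 m.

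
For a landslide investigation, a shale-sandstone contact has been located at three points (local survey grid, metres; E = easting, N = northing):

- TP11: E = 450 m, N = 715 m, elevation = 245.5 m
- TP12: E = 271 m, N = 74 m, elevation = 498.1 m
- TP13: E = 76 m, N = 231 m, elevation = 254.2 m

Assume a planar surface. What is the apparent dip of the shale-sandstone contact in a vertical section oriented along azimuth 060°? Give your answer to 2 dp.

Let the plane be z = a·E + b·N + c.
TP12−TP11: −179a − 641b = 252.6;  TP13−TP11: −374a − 484b = 8.7.
Solving gives a = 0.76214, b = −0.60690.
Unit vector along 060° is (sin 60°, cos 60°) = (0.8660, 0.5000).
Slope in that direction = a·(0.8660) + b·(0.5000) = 0.35658.
Apparent dip = arctan|0.35658| = 19.63° (true dip is 44.3°, so apparent ≤ true as expected).

19.63°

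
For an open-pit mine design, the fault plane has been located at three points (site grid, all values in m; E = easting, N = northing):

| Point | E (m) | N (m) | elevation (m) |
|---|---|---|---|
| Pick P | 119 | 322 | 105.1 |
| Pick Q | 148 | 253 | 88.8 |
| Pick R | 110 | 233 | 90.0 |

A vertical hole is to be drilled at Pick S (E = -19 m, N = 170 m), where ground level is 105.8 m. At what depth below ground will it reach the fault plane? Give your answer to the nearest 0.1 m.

Two edge vectors: Pick P→Pick Q = (29, -69, -16.3), Pick P→Pick R = (-9, -89, -15.1).
Normal n = (Pick P→Pick Q) × (Pick P→Pick R) = (-408.8, 584.6, -3202).
So ∂z/∂E = −n_x/n_z = −0.12767 and ∂z/∂N = −n_y/n_z = 0.18257.
Intercept c from Pick P: 105.1 + 15.19 − 58.79 = 61.50.
At (-19, 170): z_contact = 2.43 + 31.04 + 61.50 = 94.97 m.
Depth below ground = 105.8 − 94.97 = 10.8 m.

10.8 m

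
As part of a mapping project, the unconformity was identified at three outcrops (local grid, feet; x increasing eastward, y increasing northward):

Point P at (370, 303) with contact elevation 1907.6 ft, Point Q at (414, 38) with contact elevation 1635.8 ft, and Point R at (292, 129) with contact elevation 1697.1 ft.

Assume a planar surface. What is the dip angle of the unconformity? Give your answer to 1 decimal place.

Two edge vectors: Point P→Point Q = (44, -265, -271.8), Point P→Point R = (-78, -174, -210.5).
Normal n = (Point P→Point Q) × (Point P→Point R) = (8489.3, 30462.4, -28326).
So ∂z/∂x = −n_x/n_z = 0.29970 and ∂z/∂y = −n_y/n_z = 1.07542.
Gradient magnitude |∇z| = √(a² + b²) = √(0.08982 + 1.15653) = 1.11640.
True dip = arctan(1.11640) = 48.1°, dipping toward SSW (azimuth ≈ 196°).

48.1°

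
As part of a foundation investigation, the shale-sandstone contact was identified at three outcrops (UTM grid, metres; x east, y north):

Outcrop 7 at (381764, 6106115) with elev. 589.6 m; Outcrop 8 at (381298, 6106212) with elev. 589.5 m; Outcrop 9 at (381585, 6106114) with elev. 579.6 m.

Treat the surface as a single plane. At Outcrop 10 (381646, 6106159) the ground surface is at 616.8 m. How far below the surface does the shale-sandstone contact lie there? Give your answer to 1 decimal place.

Let the plane be z = a·x + b·y + c.
Outcrop 8−Outcrop 7: −466a + 97b = −0.1;  Outcrop 9−Outcrop 7: −179a − 1b = −10.
Solving gives a = 0.054411352, b = 0.260367940.
Then c = 589.6 − a·381764 − b·6106115 = −1610019.28.
At (381646, 6106159): z_contact = 20765.87 + 1589848.04 − 1610019.28 = 594.64 m.
Depth below ground = 616.8 − 594.64 = 22.2 m.

22.2 m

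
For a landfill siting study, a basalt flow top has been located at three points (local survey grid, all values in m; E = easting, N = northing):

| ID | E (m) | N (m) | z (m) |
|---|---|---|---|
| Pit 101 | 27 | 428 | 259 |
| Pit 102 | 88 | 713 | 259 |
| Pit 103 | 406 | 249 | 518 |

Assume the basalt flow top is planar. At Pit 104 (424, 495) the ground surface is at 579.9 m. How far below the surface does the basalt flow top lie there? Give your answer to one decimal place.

83.4 m

Two edge vectors: Pit 101→Pit 102 = (61, 285, 0), Pit 101→Pit 103 = (379, -179, 259).
Normal n = (Pit 101→Pit 102) × (Pit 101→Pit 103) = (73815, -15799, -118934).
So ∂z/∂E = −n_x/n_z = 0.62064 and ∂z/∂N = −n_y/n_z = −0.13284.
Intercept c from Pit 101: 259 − 16.76 + 56.85 = 299.10.
At (424, 495): z_contact = 263.15 − 65.75 + 299.10 = 496.49 m.
Depth below ground = 579.9 − 496.49 = 83.4 m.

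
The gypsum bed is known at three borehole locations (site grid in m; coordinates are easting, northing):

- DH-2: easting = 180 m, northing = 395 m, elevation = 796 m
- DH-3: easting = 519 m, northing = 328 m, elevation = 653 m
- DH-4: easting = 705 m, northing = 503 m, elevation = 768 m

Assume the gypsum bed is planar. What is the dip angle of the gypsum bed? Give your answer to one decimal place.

Let the plane be z = a·easting + b·northing + c.
DH-3−DH-2: 339a − 67b = −143;  DH-4−DH-2: 525a + 108b = −28.
Solving gives a = −0.24127, b = 0.91358.
Gradient magnitude |∇z| = √(a² + b²) = √(0.05821 + 0.83462) = 0.94490.
True dip = arctan(0.94490) = 43.4°, dipping toward SSE (azimuth ≈ 165°).

43.4°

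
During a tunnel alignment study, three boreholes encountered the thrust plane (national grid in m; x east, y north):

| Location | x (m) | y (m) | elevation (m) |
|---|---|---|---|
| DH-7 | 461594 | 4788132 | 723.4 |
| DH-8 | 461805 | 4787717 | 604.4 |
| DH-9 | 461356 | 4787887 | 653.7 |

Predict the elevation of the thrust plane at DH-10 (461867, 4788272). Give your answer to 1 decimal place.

763.0 m

Let the plane be z = a·x + b·y + c.
DH-8−DH-7: 211a − 415b = −119;  DH-9−DH-7: −238a − 245b = −69.7.
Solving gives a = −0.001525272, b = 0.285971488.
Then c = 723.4 − a·461594 − b·4788132 = −1367841.78.
At (461867, 4788272): z = −704.5 + 1369309.3 − 1367841.78 = 763.0 m.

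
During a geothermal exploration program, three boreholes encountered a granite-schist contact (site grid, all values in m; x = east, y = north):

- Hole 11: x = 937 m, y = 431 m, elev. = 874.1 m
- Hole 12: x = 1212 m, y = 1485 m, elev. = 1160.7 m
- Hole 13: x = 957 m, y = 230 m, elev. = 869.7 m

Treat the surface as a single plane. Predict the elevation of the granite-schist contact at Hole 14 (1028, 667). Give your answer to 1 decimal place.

958.7 m

Let the plane be z = a·x + b·y + c.
Hole 12−Hole 11: 275a + 1054b = 286.6;  Hole 13−Hole 11: 20a − 201b = −4.4.
Solving gives a = 0.693720, b = 0.090917.
Then c = 874.1 − a·937 − b·431 = 184.90.
At (1028, 667): z = 713.1 + 60.6 + 184.90 = 958.7 m.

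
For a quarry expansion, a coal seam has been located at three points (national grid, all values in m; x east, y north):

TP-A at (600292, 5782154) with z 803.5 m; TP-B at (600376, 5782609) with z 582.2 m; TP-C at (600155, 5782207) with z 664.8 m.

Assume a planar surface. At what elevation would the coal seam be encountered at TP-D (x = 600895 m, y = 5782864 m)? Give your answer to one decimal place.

821.2 m

Let the plane be z = a·x + b·y + c.
TP-B−TP-A: 84a + 455b = −221.3;  TP-C−TP-A: −137a + 53b = −138.7.
Solving gives a = 0.769305404, b = −0.628399239.
Then c = 803.5 − a·600292 − b·5782154 = 3172496.80.
At (600895, 5782864): z = 462271.8 − 3633947.3 + 3172496.80 = 821.2 m.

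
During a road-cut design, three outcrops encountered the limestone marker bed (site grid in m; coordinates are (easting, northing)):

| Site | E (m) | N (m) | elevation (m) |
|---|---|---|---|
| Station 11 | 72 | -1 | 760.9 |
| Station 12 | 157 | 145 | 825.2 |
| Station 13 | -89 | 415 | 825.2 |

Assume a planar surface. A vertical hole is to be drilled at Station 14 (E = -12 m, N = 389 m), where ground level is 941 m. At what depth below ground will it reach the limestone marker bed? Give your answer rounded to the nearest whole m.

100 m

Two edge vectors: Station 11→Station 12 = (85, 146, 64.3), Station 11→Station 13 = (-161, 416, 64.3).
Normal n = (Station 11→Station 12) × (Station 11→Station 13) = (-17361, -15817.8, 58866).
So ∂z/∂E = −n_x/n_z = 0.29492 and ∂z/∂N = −n_y/n_z = 0.26871.
Intercept c from Station 11: 760.9 − 21.23 + 0.27 = 739.93.
At (-12, 389): z_contact = −3.5 + 104.5 + 739.93 = 840.9 m.
Depth below ground = 941 − 840.9 = 100 m.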